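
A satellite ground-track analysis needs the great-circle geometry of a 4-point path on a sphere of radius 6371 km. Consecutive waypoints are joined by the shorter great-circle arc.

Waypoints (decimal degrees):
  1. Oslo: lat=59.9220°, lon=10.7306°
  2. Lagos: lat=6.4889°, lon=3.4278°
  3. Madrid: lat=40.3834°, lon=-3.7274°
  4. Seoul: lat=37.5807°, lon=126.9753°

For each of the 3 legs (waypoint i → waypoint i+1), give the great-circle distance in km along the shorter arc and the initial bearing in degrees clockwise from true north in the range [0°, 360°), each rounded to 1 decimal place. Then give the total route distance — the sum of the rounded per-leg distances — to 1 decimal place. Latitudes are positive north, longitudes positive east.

Leg 1: dist=5973.5 km, bearing=189.0°
Leg 2: dist=3835.7 km, bearing=350.4°
Leg 3: dist=9998.2 km, bearing=36.9°
Total: 19807.4 km

Leg 1: φ1=1.0458362, φ2=0.1132527, Δφ=-0.9325835, Δλ=-0.1274579 rad; a=sin²(Δφ/2)+cosφ1·cosφ2·sin²(Δλ/2)=0.2041392075; c=2·atan2(√a, √(1-a))=0.937603571; dist=6371·c=5973.472 ≈ 5973.5 km; running total=5973.5 km
Leg 1 bearing: y=sinΔλ·cosφ2=-0.12629877, x=cosφ1·sinφ2-sinφ1·cosφ2·cosΔλ=-0.79618728; θ=atan2(y, x)=-170.9863° <0 so +360° → 189.0137° ≈ 189.0°
Leg 2: φ1=0.1132527, φ2=0.7048233, Δφ=0.5915706, Δλ=-0.1248818 rad; a=sin²(Δφ/2)+cosφ1·cosφ2·sin²(Δλ/2)=0.0879140986; c=2·atan2(√a, √(1-a))=0.602058055; dist=6371·c=3835.712 ≈ 3835.7 km; running total=9809.2 km
Leg 2 bearing: y=sinΔλ·cosφ2=-0.09487866, x=cosφ1·sinφ2-sinφ1·cosφ2·cosΔλ=0.55833581; θ=atan2(y, x)=-9.6442° <0 so +360° → 350.3558° ≈ 350.4°
Leg 3: φ1=0.7048233, φ2=0.6559070, Δφ=-0.0489163, Δλ=2.2811925 rad; a=sin²(Δφ/2)+cosφ1·cosφ2·sin²(Δλ/2)=0.4992651823; c=2·atan2(√a, √(1-a))=1.569326691; dist=6371·c=9998.180 ≈ 9998.2 km; running total=19807.4 km
Leg 3 bearing: y=sinΔλ·cosφ2=0.60079341, x=cosφ1·sinφ2-sinφ1·cosφ2·cosΔλ=0.79940297; θ=atan2(y, x)=36.9268° ≈ 36.9°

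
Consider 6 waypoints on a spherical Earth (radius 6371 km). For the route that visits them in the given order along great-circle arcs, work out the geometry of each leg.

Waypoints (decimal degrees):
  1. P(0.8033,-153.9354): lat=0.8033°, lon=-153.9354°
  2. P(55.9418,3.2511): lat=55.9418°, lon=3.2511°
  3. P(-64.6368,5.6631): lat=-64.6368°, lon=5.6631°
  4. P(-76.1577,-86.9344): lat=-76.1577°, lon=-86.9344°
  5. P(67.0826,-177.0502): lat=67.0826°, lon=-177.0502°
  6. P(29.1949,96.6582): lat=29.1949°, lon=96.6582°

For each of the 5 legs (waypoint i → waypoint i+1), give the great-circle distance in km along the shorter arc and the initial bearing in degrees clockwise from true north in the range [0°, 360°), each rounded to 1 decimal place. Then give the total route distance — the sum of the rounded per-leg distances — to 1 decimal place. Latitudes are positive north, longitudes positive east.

Leg 1: φ1=0.0140202, φ2=0.9763686, Δφ=0.9623484, Δλ=2.7434220 rad; a=sin²(Δφ/2)+cosφ1·cosφ2·sin²(Δλ/2)=0.7522792776; c=2·atan2(√a, √(1-a))=2.099666916; dist=6371·c=13376.978 ≈ 13377.0 km; running total=13377.0 km
Leg 1 bearing: y=sinΔλ·cosφ2=0.21714383, x=cosφ1·sinφ2-sinφ1·cosφ2·cosΔλ=0.83562505; θ=atan2(y, x)=14.5666° ≈ 14.6°
Leg 2: φ1=0.9763686, φ2=-1.1281250, Δφ=-2.1044936, Δλ=0.0420973 rad; a=sin²(Δφ/2)+cosφ1·cosφ2·sin²(Δλ/2)=0.7544662147; c=2·atan2(√a, √(1-a))=2.104740464; dist=6371·c=13409.301 ≈ 13409.3 km; running total=26786.3 km
Leg 2 bearing: y=sinΔλ·cosφ2=0.01802727, x=cosφ1·sinφ2-sinφ1·cosφ2·cosΔλ=-0.86061768; θ=atan2(y, x)=178.8000° ≈ 178.8°
Leg 3: φ1=-1.1281250, φ2=-1.3292026, Δφ=-0.2010776, Δλ=-1.6161313 rad; a=sin²(Δφ/2)+cosφ1·cosφ2·sin²(Δλ/2)=0.0636383253; c=2·atan2(√a, √(1-a))=0.510043340; dist=6371·c=3249.486 ≈ 3249.5 km; running total=30035.8 km
Leg 3 bearing: y=sinΔλ·cosφ2=-0.23900454, x=cosφ1·sinφ2-sinφ1·cosφ2·cosΔλ=-0.42571209; θ=atan2(y, x)=-150.6891° <0 so +360° → 209.3109° ≈ 209.3°
Leg 4: φ1=-1.3292026, φ2=1.1708122, Δφ=2.5000149, Δλ=-1.5728174 rad; a=sin²(Δφ/2)+cosφ1·cosφ2·sin²(Δλ/2)=0.9472528858; c=2·atan2(√a, √(1-a))=2.678120787; dist=6371·c=17062.308 ≈ 17062.3 km; running total=47098.1 km
Leg 4 bearing: y=sinΔλ·cosφ2=-0.38940289, x=cosφ1·sinφ2-sinφ1·cosφ2·cosΔλ=0.21960149; θ=atan2(y, x)=-60.5794° <0 so +360° → 299.4206° ≈ 299.4°
Leg 5: φ1=1.1708122, φ2=0.5095471, Δφ=-0.6612651, Δλ=4.7771128 rad; a=sin²(Δφ/2)+cosφ1·cosφ2·sin²(Δλ/2)=0.2643667282; c=2·atan2(√a, √(1-a))=1.080070093; dist=6371·c=6881.127 ≈ 6881.1 km; running total=53979.2 km
Leg 5 bearing: y=sinΔλ·cosφ2=-0.87113764, x=cosφ1·sinφ2-sinφ1·cosφ2·cosΔλ=0.13793862; θ=atan2(y, x)=-81.0023° <0 so +360° → 278.9977° ≈ 279.0°

Leg 1: dist=13377.0 km, bearing=14.6°
Leg 2: dist=13409.3 km, bearing=178.8°
Leg 3: dist=3249.5 km, bearing=209.3°
Leg 4: dist=17062.3 km, bearing=299.4°
Leg 5: dist=6881.1 km, bearing=279.0°
Total: 53979.2 km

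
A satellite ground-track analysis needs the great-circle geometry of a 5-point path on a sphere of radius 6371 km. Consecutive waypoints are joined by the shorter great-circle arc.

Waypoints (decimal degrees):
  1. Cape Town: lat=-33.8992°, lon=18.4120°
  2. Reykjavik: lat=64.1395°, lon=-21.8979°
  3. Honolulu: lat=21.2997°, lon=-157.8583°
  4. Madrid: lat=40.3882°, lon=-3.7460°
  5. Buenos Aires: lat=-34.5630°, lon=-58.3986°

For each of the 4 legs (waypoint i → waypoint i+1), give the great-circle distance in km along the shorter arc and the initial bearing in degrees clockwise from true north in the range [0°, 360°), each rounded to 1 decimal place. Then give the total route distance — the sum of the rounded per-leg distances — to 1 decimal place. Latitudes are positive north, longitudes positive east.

Leg 1: dist=11458.7 km, bearing=343.2°
Leg 2: dist=9786.2 km, bearing=319.6°
Leg 3: dist=12650.6 km, bearing=21.3°
Leg 4: dist=10037.6 km, bearing=222.2°
Total: 43933.1 km

Leg 1: φ1=-0.5916527, φ2=1.1194455, Δφ=1.7110981, Δλ=-0.7035405 rad; a=sin²(Δφ/2)+cosφ1·cosφ2·sin²(Δλ/2)=0.6129029117; c=2·atan2(√a, √(1-a))=1.798566471; dist=6371·c=11458.667 ≈ 11458.7 km; running total=11458.7 km
Leg 1 bearing: y=sinΔλ·cosφ2=-0.28217523, x=cosφ1·sinφ2-sinφ1·cosφ2·cosΔλ=0.93241025; θ=atan2(y, x)=-16.8374° <0 so +360° → 343.1626° ≈ 343.2°
Leg 2: φ1=1.1194455, φ2=0.3717499, Δφ=-0.7476956, Δλ=-2.3729566 rad; a=sin²(Δφ/2)+cosφ1·cosφ2·sin²(Δλ/2)=0.4826325047; c=2·atan2(√a, √(1-a))=1.536054348; dist=6371·c=9786.202 ≈ 9786.2 km; running total=21244.9 km
Leg 2 bearing: y=sinΔλ·cosφ2=-0.64767149, x=cosφ1·sinφ2-sinφ1·cosφ2·cosΔλ=0.76112753; θ=atan2(y, x)=-40.3957° <0 so +360° → 319.6043° ≈ 319.6°
Leg 3: φ1=0.3717499, φ2=0.7049071, Δφ=0.3331572, Δλ=2.6897671 rad; a=sin²(Δφ/2)+cosφ1·cosφ2·sin²(Δλ/2)=0.7015312079; c=2·atan2(√a, √(1-a))=1.985656989; dist=6371·c=12650.621 ≈ 12650.6 km; running total=33895.5 km
Leg 3 bearing: y=sinΔλ·cosφ2=0.33255250, x=cosφ1·sinφ2-sinφ1·cosφ2·cosΔλ=0.85261335; θ=atan2(y, x)=21.3077° ≈ 21.3°
Leg 4: φ1=0.7049071, φ2=-0.6032381, Δφ=-1.3081452, Δλ=-0.9538678 rad; a=sin²(Δφ/2)+cosφ1·cosφ2·sin²(Δλ/2)=0.5023595490; c=2·atan2(√a, √(1-a))=1.575515442; dist=6371·c=10037.609 ≈ 10037.6 km; running total=43933.1 km
Leg 4 bearing: y=sinΔλ·cosφ2=-0.67169776, x=cosφ1·sinφ2-sinφ1·cosφ2·cosΔλ=-0.74081027; θ=atan2(y, x)=-137.8012° <0 so +360° → 222.1988° ≈ 222.2°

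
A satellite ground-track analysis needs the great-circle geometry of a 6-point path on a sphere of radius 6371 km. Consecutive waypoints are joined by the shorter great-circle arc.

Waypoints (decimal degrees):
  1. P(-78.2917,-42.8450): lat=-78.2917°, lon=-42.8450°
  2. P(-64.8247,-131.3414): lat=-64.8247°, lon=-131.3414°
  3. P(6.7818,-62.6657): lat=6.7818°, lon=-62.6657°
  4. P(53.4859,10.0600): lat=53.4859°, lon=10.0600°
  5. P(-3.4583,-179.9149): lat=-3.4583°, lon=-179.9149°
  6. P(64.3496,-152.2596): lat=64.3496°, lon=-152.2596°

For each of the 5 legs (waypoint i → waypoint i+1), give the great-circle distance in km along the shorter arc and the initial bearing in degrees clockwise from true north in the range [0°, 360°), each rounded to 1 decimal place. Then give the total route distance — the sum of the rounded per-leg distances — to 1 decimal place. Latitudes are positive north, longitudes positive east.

Leg 1: φ1=-1.3664479, φ2=-1.1314045, Δφ=0.2350435, Δλ=-1.5445536 rad; a=sin²(Δφ/2)+cosφ1·cosφ2·sin²(Δλ/2)=0.0557772662; c=2·atan2(√a, √(1-a))=0.476849252; dist=6371·c=3038.007 ≈ 3038.0 km; running total=3038.0 km
Leg 1 bearing: y=sinΔλ·cosφ2=-0.42524271, x=cosφ1·sinφ2-sinφ1·cosφ2·cosΔλ=-0.17272315; θ=atan2(y, x)=-112.1058° <0 so +360° → 247.8942° ≈ 247.9°
Leg 2: φ1=-1.1314045, φ2=0.1183647, Δφ=1.2497692, Δλ=1.1986171 rad; a=sin²(Δφ/2)+cosφ1·cosφ2·sin²(Δλ/2)=0.4766312601; c=2·atan2(√a, √(1-a))=1.524041815; dist=6371·c=9709.670 ≈ 9709.7 km; running total=12747.7 km
Leg 2 bearing: y=sinΔλ·cosφ2=0.92501918, x=cosφ1·sinφ2-sinφ1·cosφ2·cosΔλ=0.37703464; θ=atan2(y, x)=67.8244° ≈ 67.8°
Leg 3: φ1=0.1183647, φ2=0.9335051, Δφ=0.8151403, Δλ=1.2693029 rad; a=sin²(Δφ/2)+cosφ1·cosφ2·sin²(Δλ/2)=0.3648189749; c=2·atan2(√a, √(1-a))=1.297027260; dist=6371·c=8263.361 ≈ 8263.4 km; running total=21011.1 km
Leg 3 bearing: y=sinΔλ·cosφ2=0.56818165, x=cosφ1·sinφ2-sinφ1·cosφ2·cosΔλ=0.77722196; θ=atan2(y, x)=36.1684° ≈ 36.2°
Leg 4: φ1=0.9335051, φ2=-0.0603587, Δφ=-0.9938638, Δλ=-3.3156875 rad; a=sin²(Δφ/2)+cosφ1·cosφ2·sin²(Δλ/2)=0.8167202052; c=2·atan2(√a, √(1-a))=2.256787663; dist=6371·c=14377.994 ≈ 14378.0 km; running total=35389.1 km
Leg 4 bearing: y=sinΔλ·cosφ2=0.17290131, x=cosφ1·sinφ2-sinφ1·cosφ2·cosΔλ=0.75422701; θ=atan2(y, x)=12.9116° ≈ 12.9°
Leg 5: φ1=-0.0603587, φ2=1.1231124, Δφ=1.1834711, Δλ=0.4826760 rad; a=sin²(Δφ/2)+cosφ1·cosφ2·sin²(Δλ/2)=0.3358253151; c=2·atan2(√a, √(1-a))=1.236240803; dist=6371·c=7876.090 ≈ 7876.1 km; running total=43265.2 km
Leg 5 bearing: y=sinΔλ·cosφ2=0.20092123, x=cosφ1·sinφ2-sinφ1·cosφ2·cosΔλ=0.92293952; θ=atan2(y, x)=12.2815° ≈ 12.3°

Leg 1: dist=3038.0 km, bearing=247.9°
Leg 2: dist=9709.7 km, bearing=67.8°
Leg 3: dist=8263.4 km, bearing=36.2°
Leg 4: dist=14378.0 km, bearing=12.9°
Leg 5: dist=7876.1 km, bearing=12.3°
Total: 43265.2 km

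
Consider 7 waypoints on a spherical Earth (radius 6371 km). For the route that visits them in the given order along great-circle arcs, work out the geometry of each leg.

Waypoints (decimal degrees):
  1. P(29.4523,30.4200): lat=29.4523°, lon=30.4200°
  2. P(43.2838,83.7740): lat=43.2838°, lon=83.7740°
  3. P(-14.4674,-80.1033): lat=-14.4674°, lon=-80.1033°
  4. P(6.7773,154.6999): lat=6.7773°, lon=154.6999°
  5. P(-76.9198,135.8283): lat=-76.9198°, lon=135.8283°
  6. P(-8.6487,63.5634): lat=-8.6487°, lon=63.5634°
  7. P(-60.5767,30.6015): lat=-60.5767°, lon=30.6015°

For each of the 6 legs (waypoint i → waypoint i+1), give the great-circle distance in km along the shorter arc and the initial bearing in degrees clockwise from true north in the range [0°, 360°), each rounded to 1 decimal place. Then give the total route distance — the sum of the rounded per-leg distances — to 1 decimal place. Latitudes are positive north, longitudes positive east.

Leg 1: φ1=0.5140396, φ2=0.7554448, Δφ=0.2414052, Δλ=0.9312030 rad; a=sin²(Δφ/2)+cosφ1·cosφ2·sin²(Δλ/2)=0.1422684087; c=2·atan2(√a, √(1-a))=0.773509478; dist=6371·c=4928.029 ≈ 4928.0 km; running total=4928.0 km
Leg 1 bearing: y=sinΔλ·cosφ2=0.58407569, x=cosφ1·sinφ2-sinφ1·cosφ2·cosΔλ=0.38336409; θ=atan2(y, x)=56.7207° ≈ 56.7°
Leg 2: φ1=0.7554448, φ2=-0.2525038, Δφ=-1.0079486, Δλ=-2.8601985 rad; a=sin²(Δφ/2)+cosφ1·cosφ2·sin²(Δλ/2)=0.9242225765; c=2·atan2(√a, √(1-a))=2.583837021; dist=6371·c=16461.626 ≈ 16461.6 km; running total=21389.6 km
Leg 2 bearing: y=sinΔλ·cosφ2=-0.26888955, x=cosφ1·sinφ2-sinφ1·cosφ2·cosΔλ=0.45589388; θ=atan2(y, x)=-30.5324° <0 so +360° → 329.4676° ≈ 329.5°
Leg 3: φ1=-0.2525038, φ2=0.1182862, Δφ=0.3707900, Δλ=4.0980889 rad; a=sin²(Δφ/2)+cosφ1·cosφ2·sin²(Δλ/2)=0.7918460086; c=2·atan2(√a, √(1-a))=2.194064585; dist=6371·c=13978.385 ≈ 13978.4 km; running total=35368.0 km
Leg 3 bearing: y=sinΔλ·cosφ2=-0.81146694, x=cosφ1·sinφ2-sinφ1·cosφ2·cosΔλ=-0.02872353; θ=atan2(y, x)=-92.0273° <0 so +360° → 267.9727° ≈ 268.0°
Leg 4: φ1=0.1182862, φ2=-1.3425038, Δφ=-1.4607900, Δλ=-0.3293716 rad; a=sin²(Δφ/2)+cosφ1·cosφ2·sin²(Δλ/2)=0.4511478695; c=2·atan2(√a, √(1-a))=1.472935945; dist=6371·c=9384.075 ≈ 9384.1 km; running total=44752.1 km
Leg 4 bearing: y=sinΔλ·cosφ2=-0.07320114, x=cosφ1·sinφ2-sinφ1·cosφ2·cosΔλ=-0.99251976; θ=atan2(y, x)=-175.7819° <0 so +360° → 184.2181° ≈ 184.2°
Leg 5: φ1=-1.3425038, φ2=-0.1509483, Δφ=1.1915555, Δλ=-1.2612604 rad; a=sin²(Δφ/2)+cosφ1·cosφ2·sin²(Δλ/2)=0.3926852985; c=2·atan2(√a, √(1-a))=1.354483952; dist=6371·c=8629.417 ≈ 8629.4 km; running total=53381.5 km
Leg 5 bearing: y=sinΔλ·cosφ2=-0.94164438, x=cosφ1·sinφ2-sinφ1·cosφ2·cosΔλ=0.25930692; θ=atan2(y, x)=-74.6037° <0 so +360° → 285.3963° ≈ 285.4°
Leg 6: φ1=-0.1509483, φ2=-1.0572629, Δφ=-0.9063146, Δλ=-0.5752937 rad; a=sin²(Δφ/2)+cosφ1·cosφ2·sin²(Δλ/2)=0.2307630646; c=2·atan2(√a, √(1-a))=1.002171391; dist=6371·c=6384.834 ≈ 6384.8 km; running total=59766.3 km
Leg 6 bearing: y=sinΔλ·cosφ2=-0.26728425, x=cosφ1·sinφ2-sinφ1·cosφ2·cosΔλ=-0.79912766; θ=atan2(y, x)=-161.5065° <0 so +360° → 198.4935° ≈ 198.5°

Leg 1: dist=4928.0 km, bearing=56.7°
Leg 2: dist=16461.6 km, bearing=329.5°
Leg 3: dist=13978.4 km, bearing=268.0°
Leg 4: dist=9384.1 km, bearing=184.2°
Leg 5: dist=8629.4 km, bearing=285.4°
Leg 6: dist=6384.8 km, bearing=198.5°
Total: 59766.3 km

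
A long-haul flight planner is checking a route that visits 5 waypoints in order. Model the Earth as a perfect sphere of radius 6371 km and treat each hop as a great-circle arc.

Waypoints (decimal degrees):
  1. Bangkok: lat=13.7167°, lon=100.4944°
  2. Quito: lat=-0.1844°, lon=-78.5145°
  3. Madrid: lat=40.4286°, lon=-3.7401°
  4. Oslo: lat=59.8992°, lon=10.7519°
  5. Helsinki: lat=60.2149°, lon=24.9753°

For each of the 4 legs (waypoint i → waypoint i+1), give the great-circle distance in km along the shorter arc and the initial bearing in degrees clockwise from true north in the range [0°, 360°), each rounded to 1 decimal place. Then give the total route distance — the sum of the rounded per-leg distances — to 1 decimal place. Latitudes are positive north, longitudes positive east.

Leg 1: dist=18506.4 km, bearing=355.8°
Leg 2: dist=8738.8 km, bearing=48.5°
Leg 3: dist=2386.4 km, bearing=20.1°
Leg 4: dist=788.7 km, bearing=81.3°
Total: 30420.3 km

Leg 1: φ1=0.2394016, φ2=-0.0032184, Δφ=-0.2426200, Δλ=-3.1242947 rad; a=sin²(Δφ/2)+cosφ1·cosφ2·sin²(Δλ/2)=0.9860464123; c=2·atan2(√a, √(1-a))=2.904789141; dist=6371·c=18506.412 ≈ 18506.4 km; running total=18506.4 km
Leg 1 bearing: y=sinΔλ·cosφ2=-0.01729701, x=cosφ1·sinφ2-sinφ1·cosφ2·cosΔλ=0.23395802; θ=atan2(y, x)=-4.2283° <0 so +360° → 355.7717° ≈ 355.8°
Leg 2: φ1=-0.0032184, φ2=0.7056122, Δφ=0.7088306, Δλ=1.3050595 rad; a=sin²(Δφ/2)+cosφ1·cosφ2·sin²(Δλ/2)=0.4010888522; c=2·atan2(√a, √(1-a))=1.371660514; dist=6371·c=8738.849 ≈ 8738.8 km; running total=27245.2 km
Leg 2 bearing: y=sinΔλ·cosφ2=0.73449549, x=cosφ1·sinφ2-sinφ1·cosφ2·cosΔλ=0.64913998; θ=atan2(y, x)=48.5301° ≈ 48.5°
Leg 3: φ1=0.7056122, φ2=1.0454383, Δφ=0.3398261, Δλ=0.2529331 rad; a=sin²(Δφ/2)+cosφ1·cosφ2·sin²(Δλ/2)=0.0346670850; c=2·atan2(√a, √(1-a))=0.374567822; dist=6371·c=2386.372 ≈ 2386.4 km; running total=29631.6 km
Leg 3 bearing: y=sinΔλ·cosφ2=0.12550349, x=cosφ1·sinφ2-sinφ1·cosφ2·cosΔλ=0.34367134; θ=atan2(y, x)=20.0614° ≈ 20.1°
Leg 4: φ1=1.0454383, φ2=1.0509483, Δφ=0.0055100, Δλ=0.2482452 rad; a=sin²(Δφ/2)+cosφ1·cosφ2·sin²(Δλ/2)=0.0038261288; c=2·atan2(√a, √(1-a))=0.123790444; dist=6371·c=788.669 ≈ 788.7 km; running total=30420.3 km
Leg 4 bearing: y=sinΔλ·cosφ2=0.12205269, x=cosφ1·sinφ2-sinφ1·cosφ2·cosΔλ=0.01868420; θ=atan2(y, x)=81.2966° ≈ 81.3°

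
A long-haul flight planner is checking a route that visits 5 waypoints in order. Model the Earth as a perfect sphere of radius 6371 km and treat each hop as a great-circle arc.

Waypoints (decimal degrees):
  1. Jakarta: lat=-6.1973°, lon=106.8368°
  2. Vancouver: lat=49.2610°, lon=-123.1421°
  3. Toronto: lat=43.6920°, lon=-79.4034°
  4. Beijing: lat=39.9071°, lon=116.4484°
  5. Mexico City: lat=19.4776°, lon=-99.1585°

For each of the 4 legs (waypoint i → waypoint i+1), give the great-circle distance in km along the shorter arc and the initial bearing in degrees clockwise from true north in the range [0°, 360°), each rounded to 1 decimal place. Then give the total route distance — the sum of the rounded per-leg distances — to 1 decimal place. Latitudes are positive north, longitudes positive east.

Leg 1: dist=13336.2 km, bearing=35.2°
Leg 2: dist=3357.3 km, bearing=83.7°
Leg 3: dist=10584.2 km, bearing=347.9°
Leg 4: dist=12450.1 km, bearing=36.3°
Total: 39727.8 km

Leg 1: φ1=-0.1081633, φ2=0.8597666, Δφ=0.9679299, Δλ=-4.0138890 rad; a=sin²(Δφ/2)+cosφ1·cosφ2·sin²(Δλ/2)=0.7495092314; c=2·atan2(√a, √(1-a))=2.093262091; dist=6371·c=13336.173 ≈ 13336.2 km; running total=13336.2 km
Leg 1 bearing: y=sinΔλ·cosφ2=0.49977704, x=cosφ1·sinφ2-sinφ1·cosφ2·cosΔλ=0.70795726; θ=atan2(y, x)=35.2199° ≈ 35.2°
Leg 2: φ1=0.8597666, φ2=0.7625693, Δφ=-0.0971974, Δλ=0.7633843 rad; a=sin²(Δφ/2)+cosφ1·cosφ2·sin²(Δλ/2)=0.0678334748; c=2·atan2(√a, √(1-a))=0.526973625; dist=6371·c=3357.349 ≈ 3357.3 km; running total=16693.5 km
Leg 2 bearing: y=sinΔλ·cosφ2=0.49990490, x=cosφ1·sinφ2-sinφ1·cosφ2·cosΔλ=0.05498607; θ=atan2(y, x)=83.7231° ≈ 83.7°
Leg 3: φ1=0.7625693, φ2=0.6965103, Δφ=-0.0660590, Δλ=3.4182588 rad; a=sin²(Δφ/2)+cosφ1·cosφ2·sin²(Δλ/2)=0.5451959672; c=2·atan2(√a, √(1-a))=1.661311810; dist=6371·c=10584.218 ≈ 10584.2 km; running total=27277.7 km
Leg 3 bearing: y=sinΔλ·cosφ2=-0.20952949, x=cosφ1·sinφ2-sinφ1·cosφ2·cosΔλ=0.97361527; θ=atan2(y, x)=-12.1453° <0 so +360° → 347.8547° ≈ 347.9°
Leg 4: φ1=0.6965103, φ2=0.3399483, Δφ=-0.3565620, Δλ=-3.7630503 rad; a=sin²(Δφ/2)+cosφ1·cosφ2·sin²(Δλ/2)=0.6870287387; c=2·atan2(√a, √(1-a))=1.954176592; dist=6371·c=12450.059 ≈ 12450.1 km; running total=39727.8 km
Leg 4 bearing: y=sinΔλ·cosφ2=0.54890150, x=cosφ1·sinφ2-sinφ1·cosφ2·cosΔλ=0.74752133; θ=atan2(y, x)=36.2897° ≈ 36.3°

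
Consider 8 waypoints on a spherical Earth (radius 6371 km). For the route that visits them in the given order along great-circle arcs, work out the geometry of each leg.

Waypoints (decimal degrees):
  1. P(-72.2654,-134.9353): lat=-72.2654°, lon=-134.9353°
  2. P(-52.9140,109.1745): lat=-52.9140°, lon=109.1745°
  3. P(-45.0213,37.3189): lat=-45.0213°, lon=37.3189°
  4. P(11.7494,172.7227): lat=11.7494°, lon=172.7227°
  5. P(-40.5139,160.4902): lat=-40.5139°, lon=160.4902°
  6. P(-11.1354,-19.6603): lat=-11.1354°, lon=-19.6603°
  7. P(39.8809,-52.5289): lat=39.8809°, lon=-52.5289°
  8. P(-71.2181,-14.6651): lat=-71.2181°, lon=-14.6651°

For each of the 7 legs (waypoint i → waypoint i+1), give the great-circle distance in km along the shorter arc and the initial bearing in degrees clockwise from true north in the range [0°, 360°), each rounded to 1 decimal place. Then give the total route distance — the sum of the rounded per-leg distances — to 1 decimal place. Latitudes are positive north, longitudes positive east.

Leg 1: φ1=-1.2612692, φ2=-0.9235235, Δφ=0.3377456, Δλ=4.2605197 rad; a=sin²(Δφ/2)+cosφ1·cosφ2·sin²(Δλ/2)=0.1601917164; c=2·atan2(√a, √(1-a))=0.823556515; dist=6371·c=5246.879 ≈ 5246.9 km; running total=5246.9 km
Leg 1 bearing: y=sinΔλ·cosφ2=-0.54249015, x=cosφ1·sinφ2-sinφ1·cosφ2·cosΔλ=-0.49378716; θ=atan2(y, x)=-132.3092° <0 so +360° → 227.6908° ≈ 227.7°
Leg 2: φ1=-0.9235235, φ2=-0.7857699, Δφ=0.1377536, Δλ=-1.2541168 rad; a=sin²(Δφ/2)+cosφ1·cosφ2·sin²(Δλ/2)=0.1514868520; c=2·atan2(√a, √(1-a))=0.799554397; dist=6371·c=5093.961 ≈ 5094.0 km; running total=10340.9 km
Leg 2 bearing: y=sinΔλ·cosφ2=-0.67169584, x=cosφ1·sinφ2-sinφ1·cosφ2·cosΔλ=-0.25095627; θ=atan2(y, x)=-110.4865° <0 so +360° → 249.5135° ≈ 249.5°
Leg 3: φ1=-0.7857699, φ2=0.2050657, Δφ=0.9908356, Δλ=2.3632421 rad; a=sin²(Δφ/2)+cosφ1·cosφ2·sin²(Δλ/2)=0.8184105207; c=2·atan2(√a, √(1-a))=2.261164435; dist=6371·c=14405.879 ≈ 14405.9 km; running total=24746.8 km
Leg 3 bearing: y=sinΔλ·cosφ2=0.68739503, x=cosφ1·sinφ2-sinφ1·cosφ2·cosΔλ=-0.34920916; θ=atan2(y, x)=116.9314° ≈ 116.9°
Leg 4: φ1=0.2050657, φ2=-0.7071009, Δφ=-0.9121667, Δλ=-0.2134974 rad; a=sin²(Δφ/2)+cosφ1·cosφ2·sin²(Δλ/2)=0.2024327021; c=2·atan2(√a, √(1-a))=0.933363203; dist=6371·c=5946.457 ≈ 5946.5 km; running total=30693.3 km
Leg 4 bearing: y=sinΔλ·cosφ2=-0.16108081, x=cosφ1·sinφ2-sinφ1·cosφ2·cosΔλ=-0.78731683; θ=atan2(y, x)=-168.4372° <0 so +360° → 191.5628° ≈ 191.6°
Leg 5: φ1=-0.7071009, φ2=-0.1943494, Δφ=0.5127516, Δλ=-3.1442194 rad; a=sin²(Δφ/2)+cosφ1·cosφ2·sin²(Δλ/2)=0.8102353251; c=2·atan2(√a, √(1-a))=2.240139031; dist=6371·c=14271.926 ≈ 14271.9 km; running total=44965.2 km
Leg 5 bearing: y=sinΔλ·cosφ2=0.00257727, x=cosφ1·sinφ2-sinφ1·cosφ2·cosΔλ=-0.78422543; θ=atan2(y, x)=179.8117° ≈ 179.8°
Leg 6: φ1=-0.1943494, φ2=0.6960530, Δφ=0.8904024, Δλ=-0.5736653 rad; a=sin²(Δφ/2)+cosφ1·cosφ2·sin²(Δλ/2)=0.2457160041; c=2·atan2(√a, √(1-a))=1.037275505; dist=6371·c=6608.482 ≈ 6608.5 km; running total=51573.7 km
Leg 6 bearing: y=sinΔλ·cosφ2=-0.41646747, x=cosφ1·sinφ2-sinφ1·cosφ2·cosΔλ=0.75360032; θ=atan2(y, x)=-28.9267° <0 so +360° → 331.0733° ≈ 331.1°
Leg 7: φ1=0.6960530, φ2=-1.2429903, Δφ=-1.9390433, Δλ=0.6608480 rad; a=sin²(Δφ/2)+cosφ1·cosφ2·sin²(Δλ/2)=0.7059978774; c=2·atan2(√a, √(1-a))=1.995439590; dist=6371·c=12712.946 ≈ 12712.9 km; running total=64286.6 km
Leg 7 bearing: y=sinΔλ·cosφ2=0.19761878, x=cosφ1·sinφ2-sinφ1·cosφ2·cosΔλ=-0.88949779; θ=atan2(y, x)=167.4741° ≈ 167.5°

Leg 1: dist=5246.9 km, bearing=227.7°
Leg 2: dist=5094.0 km, bearing=249.5°
Leg 3: dist=14405.9 km, bearing=116.9°
Leg 4: dist=5946.5 km, bearing=191.6°
Leg 5: dist=14271.9 km, bearing=179.8°
Leg 6: dist=6608.5 km, bearing=331.1°
Leg 7: dist=12712.9 km, bearing=167.5°
Total: 64286.6 km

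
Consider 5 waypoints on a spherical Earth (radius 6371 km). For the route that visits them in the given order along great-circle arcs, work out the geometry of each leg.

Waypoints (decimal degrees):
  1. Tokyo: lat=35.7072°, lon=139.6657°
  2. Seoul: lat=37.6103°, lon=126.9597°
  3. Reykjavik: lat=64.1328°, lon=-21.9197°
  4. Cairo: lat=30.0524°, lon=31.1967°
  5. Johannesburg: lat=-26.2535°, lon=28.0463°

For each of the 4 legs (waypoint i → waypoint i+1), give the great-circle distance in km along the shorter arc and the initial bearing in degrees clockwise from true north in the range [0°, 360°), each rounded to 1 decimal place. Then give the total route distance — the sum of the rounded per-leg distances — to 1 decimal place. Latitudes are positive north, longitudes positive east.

Leg 1: φ1=0.6232082, φ2=0.6564236, Δφ=0.0332154, Δλ=-0.2217615 rad; a=sin²(Δφ/2)+cosφ1·cosφ2·sin²(Δλ/2)=0.0081519985; c=2·atan2(√a, √(1-a))=0.180823085; dist=6371·c=1152.024 ≈ 1152.0 km; running total=1152.0 km
Leg 1 bearing: y=sinΔλ·cosφ2=-0.17423868, x=cosφ1·sinφ2-sinφ1·cosφ2·cosΔλ=0.04453152; θ=atan2(y, x)=-75.6634° <0 so +360° → 284.3366° ≈ 284.3°
Leg 2: φ1=0.6564236, φ2=1.1193285, Δφ=0.4629050, Δλ=-2.5984357 rad; a=sin²(Δφ/2)+cosφ1·cosφ2·sin²(Δλ/2)=0.3733676613; c=2·atan2(√a, √(1-a))=1.314742852; dist=6371·c=8376.227 ≈ 8376.2 km; running total=9528.2 km
Leg 2 bearing: y=sinΔλ·cosφ2=-0.22549095, x=cosφ1·sinφ2-sinφ1·cosφ2·cosΔλ=0.94075015; θ=atan2(y, x)=-13.4791° <0 so +360° → 346.5209° ≈ 346.5°
Leg 3: φ1=1.1193285, φ2=0.5245133, Δφ=-0.5948152, Δλ=0.9270561 rad; a=sin²(Δφ/2)+cosφ1·cosφ2·sin²(Δλ/2)=0.1613649916; c=2·atan2(√a, √(1-a))=0.826750614; dist=6371·c=5267.228 ≈ 5267.2 km; running total=14795.4 km
Leg 3 bearing: y=sinΔλ·cosφ2=0.69232999, x=cosφ1·sinφ2-sinφ1·cosφ2·cosΔλ=-0.24896688; θ=atan2(y, x)=109.7790° ≈ 109.8°
Leg 4: φ1=0.5245133, φ2=-0.4582100, Δφ=-0.9827233, Δλ=-0.0549849 rad; a=sin²(Δφ/2)+cosφ1·cosφ2·sin²(Δλ/2)=0.2232072139; c=2·atan2(√a, √(1-a))=0.984132737; dist=6371·c=6269.910 ≈ 6269.9 km; running total=21065.3 km
Leg 4 bearing: y=sinΔλ·cosφ2=-0.04928809, x=cosφ1·sinφ2-sinφ1·cosφ2·cosΔλ=-0.83133248; θ=atan2(y, x)=-176.6070° <0 so +360° → 183.3930° ≈ 183.4°

Leg 1: dist=1152.0 km, bearing=284.3°
Leg 2: dist=8376.2 km, bearing=346.5°
Leg 3: dist=5267.2 km, bearing=109.8°
Leg 4: dist=6269.9 km, bearing=183.4°
Total: 21065.3 km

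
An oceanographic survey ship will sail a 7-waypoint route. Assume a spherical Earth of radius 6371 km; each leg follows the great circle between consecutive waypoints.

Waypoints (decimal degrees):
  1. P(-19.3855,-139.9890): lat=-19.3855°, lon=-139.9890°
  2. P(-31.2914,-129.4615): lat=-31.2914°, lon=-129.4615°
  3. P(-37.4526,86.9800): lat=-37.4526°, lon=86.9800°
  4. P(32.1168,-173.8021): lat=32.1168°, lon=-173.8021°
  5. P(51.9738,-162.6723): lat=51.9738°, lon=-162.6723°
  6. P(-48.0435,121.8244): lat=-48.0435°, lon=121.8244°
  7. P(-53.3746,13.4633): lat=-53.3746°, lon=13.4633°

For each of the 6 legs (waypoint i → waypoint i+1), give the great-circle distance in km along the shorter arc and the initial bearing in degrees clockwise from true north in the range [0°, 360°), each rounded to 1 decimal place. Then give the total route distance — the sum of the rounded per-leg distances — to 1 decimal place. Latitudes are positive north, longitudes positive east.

Leg 1: dist=1692.5 km, bearing=143.5°
Leg 2: dist=11485.4 km, bearing=209.0°
Leg 3: dist=12846.5 km, bearing=67.9°
Leg 4: dist=2385.2 km, bearing=19.0°
Leg 5: dist=13216.8 km, bearing=227.7°
Leg 6: dist=6881.8 km, bearing=219.9°
Total: 48508.2 km

Leg 1: φ1=-0.3383408, φ2=-0.5461380, Δφ=-0.2077972, Δλ=0.1837395 rad; a=sin²(Δφ/2)+cosφ1·cosφ2·sin²(Δλ/2)=0.0175404537; c=2·atan2(√a, √(1-a))=0.265661288; dist=6371·c=1692.528 ≈ 1692.5 km; running total=1692.5 km
Leg 1 bearing: y=sinΔλ·cosφ2=0.15613022, x=cosφ1·sinφ2-sinφ1·cosφ2·cosΔλ=-0.21107936; θ=atan2(y, x)=143.5106° ≈ 143.5°
Leg 2: φ1=-0.5461380, φ2=-0.6536712, Δφ=-0.1075332, Δλ=3.7776168 rad; a=sin²(Δφ/2)+cosφ1·cosφ2·sin²(Δλ/2)=0.6149439068; c=2·atan2(√a, √(1-a))=1.802758734; dist=6371·c=11485.376 ≈ 11485.4 km; running total=13177.9 km
Leg 2 bearing: y=sinΔλ·cosφ2=-0.47155224, x=cosφ1·sinφ2-sinφ1·cosφ2·cosΔλ=-0.85134604; θ=atan2(y, x)=-151.0184° <0 so +360° → 208.9816° ≈ 209.0°
Leg 3: φ1=-0.6536712, φ2=0.5605439, Δφ=1.2142151, Δλ=-4.5515063 rad; a=sin²(Δφ/2)+cosφ1·cosφ2·sin²(Δλ/2)=0.7155018606; c=2·atan2(√a, √(1-a))=2.016401150; dist=6371·c=12846.492 ≈ 12846.5 km; running total=26024.4 km
Leg 3 bearing: y=sinΔλ·cosφ2=0.83602858, x=cosφ1·sinφ2-sinφ1·cosφ2·cosΔλ=0.33954677; θ=atan2(y, x)=67.8958° ≈ 67.9°
Leg 4: φ1=0.5605439, φ2=0.9071139, Δφ=0.3465700, Δλ=0.1942517 rad; a=sin²(Δφ/2)+cosφ1·cosφ2·sin²(Δλ/2)=0.0346347713; c=2·atan2(√a, √(1-a))=0.374391142; dist=6371·c=2385.246 ≈ 2385.2 km; running total=28409.6 km
Leg 4 bearing: y=sinΔλ·cosφ2=0.11891211, x=cosφ1·sinφ2-sinφ1·cosφ2·cosΔλ=0.34583338; θ=atan2(y, x)=18.9751° ≈ 19.0°
Leg 5: φ1=0.9071139, φ2=-0.8385173, Δφ=-1.7456312, Δλ=4.9654041 rad; a=sin²(Δφ/2)+cosφ1·cosφ2·sin²(Δλ/2)=0.7413502386; c=2·atan2(√a, √(1-a))=2.074531920; dist=6371·c=13216.843 ≈ 13216.8 km; running total=41626.4 km
Leg 5 bearing: y=sinΔλ·cosφ2=-0.64728043, x=cosφ1·sinφ2-sinφ1·cosφ2·cosΔλ=-0.58993923; θ=atan2(y, x)=-132.3464° <0 so +360° → 227.6536° ≈ 227.7°
Leg 6: φ1=-0.8385173, φ2=-0.9315625, Δφ=-0.0930452, Δλ=-1.8912580 rad; a=sin²(Δφ/2)+cosφ1·cosφ2·sin²(Δλ/2)=0.2644100501; c=2·atan2(√a, √(1-a))=1.080168327; dist=6371·c=6881.752 ≈ 6881.8 km; running total=48508.2 km
Leg 6 bearing: y=sinΔλ·cosφ2=-0.56620885, x=cosφ1·sinφ2-sinφ1·cosφ2·cosΔλ=-0.67631135; θ=atan2(y, x)=-140.0639° <0 so +360° → 219.9361° ≈ 219.9°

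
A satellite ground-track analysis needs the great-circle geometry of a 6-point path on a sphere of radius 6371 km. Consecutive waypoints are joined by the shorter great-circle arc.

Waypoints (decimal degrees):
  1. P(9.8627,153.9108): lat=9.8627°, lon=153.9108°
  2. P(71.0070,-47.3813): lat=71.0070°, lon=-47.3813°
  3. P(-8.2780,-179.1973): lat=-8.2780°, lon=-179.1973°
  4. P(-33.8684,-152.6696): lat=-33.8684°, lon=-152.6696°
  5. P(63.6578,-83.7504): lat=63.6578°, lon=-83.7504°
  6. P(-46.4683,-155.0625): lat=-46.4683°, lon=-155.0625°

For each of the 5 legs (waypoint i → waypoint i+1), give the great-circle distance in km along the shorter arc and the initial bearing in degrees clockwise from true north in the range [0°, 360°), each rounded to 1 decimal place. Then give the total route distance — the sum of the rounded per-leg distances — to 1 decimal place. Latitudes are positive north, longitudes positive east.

Leg 1: φ1=0.1721366, φ2=1.2393059, Δφ=1.0671694, Δλ=-3.5132099 rad; a=sin²(Δφ/2)+cosφ1·cosφ2·sin²(Δλ/2)=0.5683967828; c=2·atan2(√a, √(1-a))=1.708020150; dist=6371·c=10881.796 ≈ 10881.8 km; running total=10881.8 km
Leg 1 bearing: y=sinΔλ·cosφ2=0.11817926, x=cosφ1·sinφ2-sinφ1·cosφ2·cosΔλ=0.98352488; θ=atan2(y, x)=6.8517° ≈ 6.9°
Leg 2: φ1=1.2393059, φ2=-0.1444784, Δφ=-1.3837843, Δλ=-2.3006232 rad; a=sin²(Δφ/2)+cosφ1·cosφ2·sin²(Δλ/2)=0.6754348067; c=2·atan2(√a, √(1-a))=1.929295922; dist=6371·c=12291.544 ≈ 12291.5 km; running total=23173.3 km
Leg 2 bearing: y=sinΔλ·cosφ2=-0.73752477, x=cosφ1·sinφ2-sinφ1·cosφ2·cosΔλ=0.57701622; θ=atan2(y, x)=-51.9615° <0 so +360° → 308.0385° ≈ 308.0°
Leg 3: φ1=-0.1444784, φ2=-0.5911151, Δφ=-0.4466367, Δλ=0.4629957 rad; a=sin²(Δφ/2)+cosφ1·cosφ2·sin²(Δλ/2)=0.0923007896; c=2·atan2(√a, √(1-a))=0.617379228; dist=6371·c=3933.323 ≈ 3933.3 km; running total=27106.6 km
Leg 3 bearing: y=sinΔλ·cosφ2=0.37084607, x=cosφ1·sinφ2-sinφ1·cosφ2·cosΔλ=-0.44452065; θ=atan2(y, x)=140.1631° ≈ 140.2°
Leg 4: φ1=-0.5911151, φ2=1.1110382, Δφ=1.7021533, Δλ=1.2028670 rad; a=sin²(Δφ/2)+cosφ1·cosφ2·sin²(Δλ/2)=0.6834484108; c=2·atan2(√a, √(1-a))=1.946467332; dist=6371·c=12400.943 ≈ 12400.9 km; running total=39507.5 km
Leg 4 bearing: y=sinΔλ·cosφ2=0.41403425, x=cosφ1·sinφ2-sinφ1·cosφ2·cosΔλ=0.83304404; θ=atan2(y, x)=26.4280° ≈ 26.4°
Leg 5: φ1=1.1110382, φ2=-0.8110248, Δφ=-1.9220630, Δλ=-1.2446309 rad; a=sin²(Δφ/2)+cosφ1·cosφ2·sin²(Δλ/2)=0.7758922854; c=2·atan2(√a, √(1-a))=2.155298861; dist=6371·c=13731.409 ≈ 13731.4 km; running total=53238.9 km
Leg 5 bearing: y=sinΔλ·cosφ2=-0.65244319, x=cosφ1·sinφ2-sinφ1·cosφ2·cosΔλ=-0.51947249; θ=atan2(y, x)=-128.5267° <0 so +360° → 231.4733° ≈ 231.5°

Leg 1: dist=10881.8 km, bearing=6.9°
Leg 2: dist=12291.5 km, bearing=308.0°
Leg 3: dist=3933.3 km, bearing=140.2°
Leg 4: dist=12400.9 km, bearing=26.4°
Leg 5: dist=13731.4 km, bearing=231.5°
Total: 53238.9 km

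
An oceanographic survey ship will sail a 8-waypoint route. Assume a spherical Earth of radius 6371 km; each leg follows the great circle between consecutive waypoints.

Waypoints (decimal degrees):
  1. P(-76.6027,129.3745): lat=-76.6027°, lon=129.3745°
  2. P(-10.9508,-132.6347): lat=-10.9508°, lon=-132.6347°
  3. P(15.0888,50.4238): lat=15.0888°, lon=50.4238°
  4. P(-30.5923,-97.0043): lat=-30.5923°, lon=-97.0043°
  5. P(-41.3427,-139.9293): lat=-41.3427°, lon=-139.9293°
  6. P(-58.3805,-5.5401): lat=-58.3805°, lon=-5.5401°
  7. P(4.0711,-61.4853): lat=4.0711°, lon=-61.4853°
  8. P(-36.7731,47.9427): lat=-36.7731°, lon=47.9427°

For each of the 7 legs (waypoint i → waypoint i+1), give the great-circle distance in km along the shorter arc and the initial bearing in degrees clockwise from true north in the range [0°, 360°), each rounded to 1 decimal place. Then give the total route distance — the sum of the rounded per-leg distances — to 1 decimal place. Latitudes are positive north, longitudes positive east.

Leg 1: dist=9027.8 km, bearing=100.3°
Leg 2: dist=19448.1 km, bearing=324.6°
Leg 3: dist=16278.6 km, bearing=236.9°
Leg 4: dist=3998.8 km, bearing=240.5°
Leg 5: dist=8151.9 km, bearing=157.0°
Leg 6: dist=8513.3 km, bearing=301.8°
Leg 7: dist=12004.0 km, bearing=127.4°
Total: 77422.5 km

Leg 1: φ1=-1.3369693, φ2=-0.1911275, Δφ=1.1458418, Δλ=-4.5729232 rad; a=sin²(Δφ/2)+cosφ1·cosφ2·sin²(Δλ/2)=0.4234134575; c=2·atan2(√a, √(1-a))=1.417017871; dist=6371·c=9027.821 ≈ 9027.8 km; running total=9027.8 km
Leg 1 bearing: y=sinΔλ·cosφ2=0.97225788, x=cosφ1·sinφ2-sinφ1·cosφ2·cosΔλ=-0.17678412; θ=atan2(y, x)=100.3054° ≈ 100.3°
Leg 2: φ1=-0.1911275, φ2=0.2633492, Δφ=0.4544768, Δλ=3.1949735 rad; a=sin²(Δφ/2)+cosφ1·cosφ2·sin²(Δλ/2)=0.9980214378; c=2·atan2(√a, √(1-a))=3.052601227; dist=6371·c=19448.122 ≈ 19448.1 km; running total=28475.9 km
Leg 2 bearing: y=sinΔλ·cosφ2=-0.05151604, x=cosφ1·sinφ2-sinφ1·cosφ2·cosΔλ=0.07242022; θ=atan2(y, x)=-35.4261° <0 so +360° → 324.5739° ≈ 324.6°
Leg 3: φ1=0.2633492, φ2=-0.5339364, Δφ=-0.7972856, Δλ=-2.5731058 rad; a=sin²(Δφ/2)+cosφ1·cosφ2·sin²(Δλ/2)=0.9164453432; c=2·atan2(√a, √(1-a))=2.555106814; dist=6371·c=16278.586 ≈ 16278.6 km; running total=44754.5 km
Leg 3 bearing: y=sinΔλ·cosφ2=-0.46342379, x=cosφ1·sinφ2-sinφ1·cosφ2·cosΔλ=-0.30254172; θ=atan2(y, x)=-123.1381° <0 so +360° → 236.8619° ≈ 236.9°
Leg 4: φ1=-0.5339364, φ2=-0.7215662, Δφ=-0.1876299, Δλ=-0.7491826 rad; a=sin²(Δφ/2)+cosφ1·cosφ2·sin²(Δλ/2)=0.0952965262; c=2·atan2(√a, √(1-a))=0.627654800; dist=6371·c=3998.789 ≈ 3998.8 km; running total=48753.3 km
Leg 4 bearing: y=sinΔλ·cosφ2=-0.51130613, x=cosφ1·sinφ2-sinφ1·cosφ2·cosΔλ=-0.28883635; θ=atan2(y, x)=-119.4621° <0 so +360° → 240.5379° ≈ 240.5°
Leg 5: φ1=-0.7215662, φ2=-1.0189319, Δφ=-0.2973657, Δλ=2.3455340 rad; a=sin²(Δφ/2)+cosφ1·cosφ2·sin²(Δλ/2)=0.3564212521; c=2·atan2(√a, √(1-a))=1.279538299; dist=6371·c=8151.939 ≈ 8151.9 km; running total=56905.2 km
Leg 5 bearing: y=sinΔλ·cosφ2=0.37464984, x=cosφ1·sinφ2-sinφ1·cosφ2·cosΔλ=-0.88157704; θ=atan2(y, x)=156.9756° ≈ 157.0°
Leg 6: φ1=-1.0189319, φ2=0.0710541, Δφ=1.0899860, Δλ=-0.9764279 rad; a=sin²(Δφ/2)+cosφ1·cosφ2·sin²(Δλ/2)=0.3838045302; c=2·atan2(√a, √(1-a))=1.336261123; dist=6371·c=8513.320 ≈ 8513.3 km; running total=65418.5 km
Leg 6 bearing: y=sinΔλ·cosφ2=-0.82641181, x=cosφ1·sinφ2-sinφ1·cosφ2·cosΔλ=0.51287227; θ=atan2(y, x)=-58.1762° <0 so +360° → 301.8238° ≈ 301.8°
Leg 7: φ1=0.0710541, φ2=-0.6418117, Δφ=-0.7128658, Δλ=1.9098789 rad; a=sin²(Δφ/2)+cosφ1·cosφ2·sin²(Δλ/2)=0.6541313552; c=2·atan2(√a, √(1-a))=1.884162593; dist=6371·c=12004.000 ≈ 12004.0 km; running total=77422.5 km
Leg 7 bearing: y=sinΔλ·cosφ2=0.75540304, x=cosφ1·sinφ2-sinφ1·cosφ2·cosΔλ=-0.57822171; θ=atan2(y, x)=127.4322° ≈ 127.4°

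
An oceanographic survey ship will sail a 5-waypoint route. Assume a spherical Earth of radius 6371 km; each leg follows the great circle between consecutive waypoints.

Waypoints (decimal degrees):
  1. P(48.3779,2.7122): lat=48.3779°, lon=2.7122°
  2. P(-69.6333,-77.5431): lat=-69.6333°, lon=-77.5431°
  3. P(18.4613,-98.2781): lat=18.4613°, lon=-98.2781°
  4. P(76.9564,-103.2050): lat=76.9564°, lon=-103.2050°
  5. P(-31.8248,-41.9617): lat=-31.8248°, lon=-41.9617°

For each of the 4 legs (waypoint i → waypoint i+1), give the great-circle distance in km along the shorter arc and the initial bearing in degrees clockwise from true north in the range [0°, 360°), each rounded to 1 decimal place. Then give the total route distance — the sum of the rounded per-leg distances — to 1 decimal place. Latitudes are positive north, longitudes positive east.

Leg 1: dist=14614.2 km, bearing=207.2°
Leg 2: dist=9931.9 km, bearing=340.4°
Leg 3: dist=6510.3 km, bearing=358.7°
Leg 4: dist=12779.3 km, bearing=124.8°
Total: 43835.7 km

Leg 1: φ1=0.8443536, φ2=-1.2153304, Δφ=-2.0596840, Δλ=-1.4007192 rad; a=sin²(Δφ/2)+cosφ1·cosφ2·sin²(Δλ/2)=0.8308411810; c=2·atan2(√a, √(1-a))=2.293856667; dist=6371·c=14614.161 ≈ 14614.2 km; running total=14614.2 km
Leg 1 bearing: y=sinΔλ·cosφ2=-0.34300581, x=cosφ1·sinφ2-sinφ1·cosφ2·cosΔλ=-0.66672593; θ=atan2(y, x)=-152.7759° <0 so +360° → 207.2241° ≈ 207.2°
Leg 2: φ1=-1.2153304, φ2=0.3222105, Δφ=1.5375408, Δλ=-0.3618940 rad; a=sin²(Δφ/2)+cosφ1·cosφ2·sin²(Δλ/2)=0.4940664929; c=2·atan2(√a, √(1-a))=1.558929034; dist=6371·c=9931.937 ≈ 9931.9 km; running total=24546.1 km
Leg 2 bearing: y=sinΔλ·cosφ2=-0.33582620, x=cosφ1·sinφ2-sinφ1·cosφ2·cosΔλ=0.94184921; θ=atan2(y, x)=-19.6242° <0 so +360° → 340.3758° ≈ 340.4°
Leg 3: φ1=0.3222105, φ2=1.3431426, Δφ=1.0209321, Δλ=-0.0859906 rad; a=sin²(Δφ/2)+cosφ1·cosφ2·sin²(Δλ/2)=0.2391097590; c=2·atan2(√a, √(1-a))=1.021859583; dist=6371·c=6510.267 ≈ 6510.3 km; running total=31056.4 km
Leg 3 bearing: y=sinΔλ·cosφ2=-0.01938353, x=cosφ1·sinφ2-sinφ1·cosφ2·cosΔλ=0.85285955; θ=atan2(y, x)=-1.3020° <0 so +360° → 358.6980° ≈ 358.7°
Leg 4: φ1=1.3431426, φ2=-0.5554475, Δφ=-1.8985901, Δλ=1.0688972 rad; a=sin²(Δφ/2)+cosφ1·cosφ2·sin²(Δλ/2)=0.7107312422; c=2·atan2(√a, √(1-a))=2.005853759; dist=6371·c=12779.294 ≈ 12779.3 km; running total=43835.7 km
Leg 4 bearing: y=sinΔλ·cosφ2=0.74487583, x=cosφ1·sinφ2-sinφ1·cosφ2·cosΔλ=-0.51723242; θ=atan2(y, x)=124.7756° ≈ 124.8°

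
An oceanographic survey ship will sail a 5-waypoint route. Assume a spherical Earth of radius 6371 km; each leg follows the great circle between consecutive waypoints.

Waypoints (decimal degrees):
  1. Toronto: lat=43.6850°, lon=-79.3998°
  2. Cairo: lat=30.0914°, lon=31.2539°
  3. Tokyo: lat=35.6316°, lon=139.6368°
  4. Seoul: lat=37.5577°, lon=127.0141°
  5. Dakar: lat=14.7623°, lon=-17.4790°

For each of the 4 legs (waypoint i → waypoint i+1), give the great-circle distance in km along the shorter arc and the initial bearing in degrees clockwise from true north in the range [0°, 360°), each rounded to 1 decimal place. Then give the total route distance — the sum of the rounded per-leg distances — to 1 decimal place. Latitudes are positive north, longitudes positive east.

Leg 1: φ1=0.7624471, φ2=0.5251940, Δφ=-0.2372531, Δλ=1.9312714 rad; a=sin²(Δφ/2)+cosφ1·cosφ2·sin²(Δλ/2)=0.4371956175; c=2·atan2(√a, √(1-a))=1.444854894; dist=6371·c=9205.171 ≈ 9205.2 km; running total=9205.2 km
Leg 1 bearing: y=sinΔλ·cosφ2=0.80961802, x=cosφ1·sinφ2-sinφ1·cosφ2·cosΔλ=0.57335949; θ=atan2(y, x)=54.6944° ≈ 54.7°
Leg 2: φ1=0.5251940, φ2=0.6218887, Δφ=0.0966947, Δλ=1.8916385 rad; a=sin²(Δφ/2)+cosφ1·cosφ2·sin²(Δλ/2)=0.4648436497; c=2·atan2(√a, √(1-a))=1.500425561; dist=6371·c=9559.211 ≈ 9559.2 km; running total=18764.4 km
Leg 2 bearing: y=sinΔλ·cosφ2=0.77130358, x=cosφ1·sinφ2-sinφ1·cosφ2·cosΔλ=0.63257166; θ=atan2(y, x)=50.6437° ≈ 50.6°
Leg 3: φ1=0.6218887, φ2=0.6555055, Δφ=0.0336168, Δλ=-0.2203077 rad; a=sin²(Δφ/2)+cosφ1·cosφ2·sin²(Δλ/2)=0.0080690529; c=2·atan2(√a, √(1-a))=0.179898304; dist=6371·c=1146.132 ≈ 1146.1 km; running total=19910.5 km
Leg 3 bearing: y=sinΔλ·cosφ2=-0.17323735, x=cosφ1·sinφ2-sinφ1·cosφ2·cosΔλ=0.04477271; θ=atan2(y, x)=-75.5092° <0 so +360° → 284.4908° ≈ 284.5°
Leg 4: φ1=0.6555055, φ2=0.2576507, Δφ=-0.3978548, Δλ=-2.5218803 rad; a=sin²(Δφ/2)+cosφ1·cosφ2·sin²(Δλ/2)=0.7343516310; c=2·atan2(√a, √(1-a))=2.058618564; dist=6371·c=13115.459 ≈ 13115.5 km; running total=33026.0 km
Leg 4 bearing: y=sinΔλ·cosφ2=-0.56162948, x=cosφ1·sinφ2-sinφ1·cosφ2·cosΔλ=0.68182811; θ=atan2(y, x)=-39.4787° <0 so +360° → 320.5213° ≈ 320.5°

Leg 1: dist=9205.2 km, bearing=54.7°
Leg 2: dist=9559.2 km, bearing=50.6°
Leg 3: dist=1146.1 km, bearing=284.5°
Leg 4: dist=13115.5 km, bearing=320.5°
Total: 33026.0 km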